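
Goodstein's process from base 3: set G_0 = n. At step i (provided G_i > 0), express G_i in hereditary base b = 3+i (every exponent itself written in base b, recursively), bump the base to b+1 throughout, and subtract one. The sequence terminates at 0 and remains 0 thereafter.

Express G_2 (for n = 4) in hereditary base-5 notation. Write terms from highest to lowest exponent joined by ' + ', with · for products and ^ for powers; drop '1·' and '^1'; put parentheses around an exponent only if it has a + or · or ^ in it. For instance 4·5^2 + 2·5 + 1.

4 —HB3→ 3 + 1 —bump→ 4 + 1 = 5 —(−1)→ 4
4 —HB4→ 4 —bump→ 5 = 5 —(−1)→ 4
4 —HB5→ 4 —bump→ 4 = 4 —(−1)→ 3

4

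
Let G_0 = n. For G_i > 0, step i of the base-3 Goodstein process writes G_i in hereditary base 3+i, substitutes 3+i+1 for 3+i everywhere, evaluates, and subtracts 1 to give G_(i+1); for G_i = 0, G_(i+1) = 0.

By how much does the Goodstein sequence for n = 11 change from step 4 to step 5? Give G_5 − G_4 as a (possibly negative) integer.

4

[0] 11 ≡ 3^2 + 2 (base 3). Lift 4: 18. −1: 17.
[1] 17 ≡ 4^2 + 1 (base 4). Lift 5: 26. −1: 25.
[2] 25 ≡ 5^2 (base 5). Lift 6: 36. −1: 35.
[3] 35 ≡ 5·6 + 5 (base 6). Lift 7: 40. −1: 39.
[4] 39 ≡ 5·7 + 4 (base 7). Lift 8: 44. −1: 43.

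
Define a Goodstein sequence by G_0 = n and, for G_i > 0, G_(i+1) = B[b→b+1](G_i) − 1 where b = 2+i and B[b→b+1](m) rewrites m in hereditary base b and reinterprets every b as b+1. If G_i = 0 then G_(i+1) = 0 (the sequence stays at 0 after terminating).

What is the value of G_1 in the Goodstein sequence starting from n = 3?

step 0: 3 = 2 + 1; sub 3 for 2: 3 + 1; = 4; G_1 = 4−1 = 3
step 1: 3 = 3; sub 4 for 3: 4; = 4; G_2 = 4−1 = 3

3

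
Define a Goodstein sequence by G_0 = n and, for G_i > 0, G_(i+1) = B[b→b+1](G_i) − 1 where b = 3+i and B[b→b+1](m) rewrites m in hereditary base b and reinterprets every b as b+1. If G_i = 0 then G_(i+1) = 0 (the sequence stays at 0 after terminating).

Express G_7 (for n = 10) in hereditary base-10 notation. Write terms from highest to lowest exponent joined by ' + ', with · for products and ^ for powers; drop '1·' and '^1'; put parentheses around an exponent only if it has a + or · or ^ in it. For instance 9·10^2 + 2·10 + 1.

3·10 + 9

G_0 = 10. HB_3(10) = 3^2 + 1. Bump = 17. G_1 = 16.
G_1 = 16. HB_4(16) = 4^2. Bump = 25. G_2 = 24.
G_2 = 24. HB_5(24) = 4·5 + 4. Bump = 28. G_3 = 27.
G_3 = 27. HB_6(27) = 4·6 + 3. Bump = 31. G_4 = 30.
G_4 = 30. HB_7(30) = 4·7 + 2. Bump = 34. G_5 = 33.
G_5 = 33. HB_8(33) = 4·8 + 1. Bump = 37. G_6 = 36.
G_6 = 36. HB_9(36) = 4·9. Bump = 40. G_7 = 39.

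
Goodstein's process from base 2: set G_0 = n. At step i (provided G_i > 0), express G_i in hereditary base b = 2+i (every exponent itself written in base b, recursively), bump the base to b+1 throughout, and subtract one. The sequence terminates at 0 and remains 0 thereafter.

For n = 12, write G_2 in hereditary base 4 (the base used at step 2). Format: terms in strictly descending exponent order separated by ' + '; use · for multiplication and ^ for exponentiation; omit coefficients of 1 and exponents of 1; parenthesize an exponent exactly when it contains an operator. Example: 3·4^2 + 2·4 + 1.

4^(4 + 1) + 2·4^2 + 2·4 + 1

[0] 12 ≡ 2^(2 + 1) + 2^2 (base 2). Lift 3: 108. −1: 107.
[1] 107 ≡ 3^(3 + 1) + 2·3^2 + 2·3 + 2 (base 3). Lift 4: 1066. −1: 1065.
[2] 1065 ≡ 4^(4 + 1) + 2·4^2 + 2·4 + 1 (base 4). Lift 5: 15686. −1: 15685.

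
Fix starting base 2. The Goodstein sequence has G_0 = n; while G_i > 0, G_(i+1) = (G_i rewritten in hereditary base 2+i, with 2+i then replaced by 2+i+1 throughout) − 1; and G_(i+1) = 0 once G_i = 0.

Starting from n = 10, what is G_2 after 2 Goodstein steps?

G_0 = 10. HB_2(10) = 2^(2 + 1) + 2. Bump = 84. G_1 = 83.
G_1 = 83. HB_3(83) = 3^(3 + 1) + 2. Bump = 1026. G_2 = 1025.
G_2 = 1025. HB_4(1025) = 4^(4 + 1) + 1. Bump = 15626. G_3 = 15625.

1025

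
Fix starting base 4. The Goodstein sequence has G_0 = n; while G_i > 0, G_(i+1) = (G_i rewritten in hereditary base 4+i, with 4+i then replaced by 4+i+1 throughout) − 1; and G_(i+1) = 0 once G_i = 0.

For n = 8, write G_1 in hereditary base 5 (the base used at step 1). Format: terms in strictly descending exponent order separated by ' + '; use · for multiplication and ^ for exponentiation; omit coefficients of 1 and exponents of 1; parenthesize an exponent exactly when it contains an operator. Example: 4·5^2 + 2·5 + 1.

5 + 4

(0) 8|_4 = 2·4 ↦ 2·5|_5 = 10 ⇒ 9
(1) 9|_5 = 5 + 4 ↦ 6 + 4|_6 = 10 ⇒ 9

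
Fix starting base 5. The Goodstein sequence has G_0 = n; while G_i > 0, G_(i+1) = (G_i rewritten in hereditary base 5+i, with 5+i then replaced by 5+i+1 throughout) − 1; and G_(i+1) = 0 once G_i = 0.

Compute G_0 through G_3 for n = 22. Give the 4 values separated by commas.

22, 25, 28, 31

[0] 22 ≡ 4·5 + 2 (base 5). Lift 6: 26. −1: 25.
[1] 25 ≡ 4·6 + 1 (base 6). Lift 7: 29. −1: 28.
[2] 28 ≡ 4·7 (base 7). Lift 8: 32. −1: 31.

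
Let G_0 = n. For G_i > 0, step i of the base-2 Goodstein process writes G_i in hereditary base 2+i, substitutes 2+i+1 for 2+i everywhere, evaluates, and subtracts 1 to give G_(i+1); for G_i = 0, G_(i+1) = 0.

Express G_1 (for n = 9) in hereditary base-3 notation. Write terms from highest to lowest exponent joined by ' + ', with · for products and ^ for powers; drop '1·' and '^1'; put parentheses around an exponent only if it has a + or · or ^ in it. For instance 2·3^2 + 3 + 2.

3^(3 + 1)

G_0=9  [base 2] 2^(2 + 1) + 1  →[2↦3]→  3^(3 + 1) + 1 = 82  −1 ⇒ G_1=81
G_1=81  [base 3] 3^(3 + 1)  →[3↦4]→  4^(4 + 1) = 1024  −1 ⇒ G_2=1023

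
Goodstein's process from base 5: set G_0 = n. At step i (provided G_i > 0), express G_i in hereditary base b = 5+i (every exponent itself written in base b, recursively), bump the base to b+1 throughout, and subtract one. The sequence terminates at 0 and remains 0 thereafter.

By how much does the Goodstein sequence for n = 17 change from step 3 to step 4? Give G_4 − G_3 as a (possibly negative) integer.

1

i=0: 17 = 3·5 + 2 (b=5); 5→6: 3·6 + 2 = 20; 20−1 = 19
i=1: 19 = 3·6 + 1 (b=6); 6→7: 3·7 + 1 = 22; 22−1 = 21
i=2: 21 = 3·7 (b=7); 7→8: 3·8 = 24; 24−1 = 23
i=3: 23 = 2·8 + 7 (b=8); 8→9: 2·9 + 7 = 25; 25−1 = 24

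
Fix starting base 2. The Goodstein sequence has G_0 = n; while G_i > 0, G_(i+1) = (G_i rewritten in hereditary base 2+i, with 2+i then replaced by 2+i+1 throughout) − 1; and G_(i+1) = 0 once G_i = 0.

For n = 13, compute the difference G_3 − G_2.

14813

G_0=13  [base 2] 2^(2 + 1) + 2^2 + 1  →[2↦3]→  3^(3 + 1) + 3^3 + 1 = 109  −1 ⇒ G_1=108
G_1=108  [base 3] 3^(3 + 1) + 3^3  →[3↦4]→  4^(4 + 1) + 4^4 = 1280  −1 ⇒ G_2=1279
G_2=1279  [base 4] 4^(4 + 1) + 3·4^3 + 3·4^2 + 3·4 + 3  →[4↦5]→  5^(5 + 1) + 3·5^3 + 3·5^2 + 3·5 + 3 = 16093  −1 ⇒ G_3=16092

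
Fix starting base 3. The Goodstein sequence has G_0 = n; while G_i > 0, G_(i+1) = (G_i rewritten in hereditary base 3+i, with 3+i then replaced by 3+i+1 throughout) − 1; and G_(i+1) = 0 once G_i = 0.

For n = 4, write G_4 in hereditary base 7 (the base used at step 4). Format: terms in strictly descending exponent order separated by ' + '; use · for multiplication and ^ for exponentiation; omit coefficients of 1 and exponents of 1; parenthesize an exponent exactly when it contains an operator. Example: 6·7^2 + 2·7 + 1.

G_0=4  [base 3] 3 + 1  →[3↦4]→  4 + 1 = 5  −1 ⇒ G_1=4
G_1=4  [base 4] 4  →[4↦5]→  5 = 5  −1 ⇒ G_2=4
G_2=4  [base 5] 4  →[5↦6]→  4 = 4  −1 ⇒ G_3=3
G_3=3  [base 6] 3  →[6↦7]→  3 = 3  −1 ⇒ G_4=2
G_4=2  [base 7] 2  →[7↦8]→  2 = 2  −1 ⇒ G_5=1

2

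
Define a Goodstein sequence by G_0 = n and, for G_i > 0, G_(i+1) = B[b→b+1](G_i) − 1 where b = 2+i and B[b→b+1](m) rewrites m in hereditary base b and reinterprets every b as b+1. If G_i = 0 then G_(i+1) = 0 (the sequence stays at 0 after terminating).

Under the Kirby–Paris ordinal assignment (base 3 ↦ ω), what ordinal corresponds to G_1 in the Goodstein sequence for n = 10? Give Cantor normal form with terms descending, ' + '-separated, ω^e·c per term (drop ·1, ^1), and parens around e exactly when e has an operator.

ω^(ω + 1) + 2

(0) 10|_2 = 2^(2 + 1) + 2 ↦ 3^(3 + 1) + 3|_3 = 84 ⇒ 83
(1) 83|_3 = 3^(3 + 1) + 2 ↦ 4^(4 + 1) + 2|_4 = 1026 ⇒ 1025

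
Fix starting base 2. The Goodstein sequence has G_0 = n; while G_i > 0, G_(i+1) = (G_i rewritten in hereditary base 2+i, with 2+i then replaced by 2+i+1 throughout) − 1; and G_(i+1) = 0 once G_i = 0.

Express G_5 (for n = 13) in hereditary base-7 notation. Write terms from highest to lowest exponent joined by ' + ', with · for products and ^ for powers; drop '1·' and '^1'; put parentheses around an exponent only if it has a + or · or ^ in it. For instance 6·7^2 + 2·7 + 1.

13 —HB2→ 2^(2 + 1) + 2^2 + 1 —bump→ 3^(3 + 1) + 3^3 + 1 = 109 —(−1)→ 108
108 —HB3→ 3^(3 + 1) + 3^3 —bump→ 4^(4 + 1) + 4^4 = 1280 —(−1)→ 1279
1279 —HB4→ 4^(4 + 1) + 3·4^3 + 3·4^2 + 3·4 + 3 —bump→ 5^(5 + 1) + 3·5^3 + 3·5^2 + 3·5 + 3 = 16093 —(−1)→ 16092
16092 —HB5→ 5^(5 + 1) + 3·5^3 + 3·5^2 + 3·5 + 2 —bump→ 6^(6 + 1) + 3·6^3 + 3·6^2 + 3·6 + 2 = 280712 —(−1)→ 280711
280711 —HB6→ 6^(6 + 1) + 3·6^3 + 3·6^2 + 3·6 + 1 —bump→ 7^(7 + 1) + 3·7^3 + 3·7^2 + 3·7 + 1 = 5765999 —(−1)→ 5765998

7^(7 + 1) + 3·7^3 + 3·7^2 + 3·7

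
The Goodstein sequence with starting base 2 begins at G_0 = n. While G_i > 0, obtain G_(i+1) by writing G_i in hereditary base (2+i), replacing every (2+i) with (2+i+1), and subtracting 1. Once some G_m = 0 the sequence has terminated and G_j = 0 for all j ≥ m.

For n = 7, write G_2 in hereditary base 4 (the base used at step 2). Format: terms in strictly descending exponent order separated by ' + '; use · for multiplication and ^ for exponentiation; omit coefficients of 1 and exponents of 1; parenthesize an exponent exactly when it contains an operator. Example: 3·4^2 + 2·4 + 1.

i=0: 7 = 2^2 + 2 + 1 (b=2); 2→3: 3^3 + 3 + 1 = 31; 31−1 = 30
i=1: 30 = 3^3 + 3 (b=3); 3→4: 4^4 + 4 = 260; 260−1 = 259
i=2: 259 = 4^4 + 3 (b=4); 4→5: 5^5 + 3 = 3128; 3128−1 = 3127

4^4 + 3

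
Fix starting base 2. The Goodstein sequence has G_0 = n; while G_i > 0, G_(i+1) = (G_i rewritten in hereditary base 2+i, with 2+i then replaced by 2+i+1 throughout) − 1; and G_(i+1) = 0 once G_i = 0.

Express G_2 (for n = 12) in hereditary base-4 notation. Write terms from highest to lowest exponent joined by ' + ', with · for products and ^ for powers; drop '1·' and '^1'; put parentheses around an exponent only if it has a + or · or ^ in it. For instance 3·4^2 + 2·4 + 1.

4^(4 + 1) + 2·4^2 + 2·4 + 1

i=0: 12 = 2^(2 + 1) + 2^2 (b=2); 2→3: 3^(3 + 1) + 3^3 = 108; 108−1 = 107
i=1: 107 = 3^(3 + 1) + 2·3^2 + 2·3 + 2 (b=3); 3→4: 4^(4 + 1) + 2·4^2 + 2·4 + 2 = 1066; 1066−1 = 1065
i=2: 1065 = 4^(4 + 1) + 2·4^2 + 2·4 + 1 (b=4); 4→5: 5^(5 + 1) + 2·5^2 + 2·5 + 1 = 15686; 15686−1 = 15685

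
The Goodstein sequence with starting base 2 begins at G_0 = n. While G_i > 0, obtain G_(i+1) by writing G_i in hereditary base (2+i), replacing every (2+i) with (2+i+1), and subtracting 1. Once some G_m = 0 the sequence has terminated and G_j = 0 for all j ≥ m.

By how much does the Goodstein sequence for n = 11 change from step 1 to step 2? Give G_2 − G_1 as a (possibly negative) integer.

943

step 0: 11 = 2^(2 + 1) + 2 + 1; sub 3 for 2: 3^(3 + 1) + 3 + 1; = 85; G_1 = 85−1 = 84
step 1: 84 = 3^(3 + 1) + 3; sub 4 for 3: 4^(4 + 1) + 4; = 1028; G_2 = 1028−1 = 1027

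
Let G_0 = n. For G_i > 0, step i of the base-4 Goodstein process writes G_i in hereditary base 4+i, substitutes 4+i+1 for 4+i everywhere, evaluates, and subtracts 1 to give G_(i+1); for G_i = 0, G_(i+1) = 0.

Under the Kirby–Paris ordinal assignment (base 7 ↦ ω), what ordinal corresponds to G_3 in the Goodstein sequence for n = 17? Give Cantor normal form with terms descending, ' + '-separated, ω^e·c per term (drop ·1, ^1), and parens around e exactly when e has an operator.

ω·5 + 4

step 0: 17 = 4^2 + 1; sub 5 for 4: 5^2 + 1; = 26; G_1 = 26−1 = 25
step 1: 25 = 5^2; sub 6 for 5: 6^2; = 36; G_2 = 36−1 = 35
step 2: 35 = 5·6 + 5; sub 7 for 6: 5·7 + 5; = 40; G_3 = 40−1 = 39
step 3: 39 = 5·7 + 4; sub 8 for 7: 5·8 + 4; = 44; G_4 = 44−1 = 43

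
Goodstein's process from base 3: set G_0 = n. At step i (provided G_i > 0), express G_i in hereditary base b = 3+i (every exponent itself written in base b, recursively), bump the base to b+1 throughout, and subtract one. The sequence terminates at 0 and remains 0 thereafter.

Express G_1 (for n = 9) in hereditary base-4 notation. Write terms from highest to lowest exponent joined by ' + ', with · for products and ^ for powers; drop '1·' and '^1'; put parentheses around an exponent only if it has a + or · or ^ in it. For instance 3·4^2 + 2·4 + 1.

3·4 + 3

(0) 9|_3 = 3^2 ↦ 4^2|_4 = 16 ⇒ 15
(1) 15|_4 = 3·4 + 3 ↦ 3·5 + 3|_5 = 18 ⇒ 17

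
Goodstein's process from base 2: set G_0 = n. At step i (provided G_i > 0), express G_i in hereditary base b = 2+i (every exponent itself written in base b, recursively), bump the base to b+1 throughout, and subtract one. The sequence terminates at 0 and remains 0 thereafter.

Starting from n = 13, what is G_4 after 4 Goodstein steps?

step 0: 13 = 2^(2 + 1) + 2^2 + 1; sub 3 for 2: 3^(3 + 1) + 3^3 + 1; = 109; G_1 = 109−1 = 108
step 1: 108 = 3^(3 + 1) + 3^3; sub 4 for 3: 4^(4 + 1) + 4^4; = 1280; G_2 = 1280−1 = 1279
step 2: 1279 = 4^(4 + 1) + 3·4^3 + 3·4^2 + 3·4 + 3; sub 5 for 4: 5^(5 + 1) + 3·5^3 + 3·5^2 + 3·5 + 3; = 16093; G_3 = 16093−1 = 16092
step 3: 16092 = 5^(5 + 1) + 3·5^3 + 3·5^2 + 3·5 + 2; sub 6 for 5: 6^(6 + 1) + 3·6^3 + 3·6^2 + 3·6 + 2; = 280712; G_4 = 280712−1 = 280711
step 4: 280711 = 6^(6 + 1) + 3·6^3 + 3·6^2 + 3·6 + 1; sub 7 for 6: 7^(7 + 1) + 3·7^3 + 3·7^2 + 3·7 + 1; = 5765999; G_5 = 5765999−1 = 5765998

280711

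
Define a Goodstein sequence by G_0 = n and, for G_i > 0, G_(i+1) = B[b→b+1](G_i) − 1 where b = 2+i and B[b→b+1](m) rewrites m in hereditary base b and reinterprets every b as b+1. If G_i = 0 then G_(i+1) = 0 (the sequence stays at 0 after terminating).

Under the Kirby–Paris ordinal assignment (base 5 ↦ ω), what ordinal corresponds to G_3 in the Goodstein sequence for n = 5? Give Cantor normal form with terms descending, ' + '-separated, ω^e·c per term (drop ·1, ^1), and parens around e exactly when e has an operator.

ω^3·3 + ω^2·3 + ω·3 + 2

base 2: 5 = 2^2 + 1; at 3: 3^3 + 1 = 28; next = 27
base 3: 27 = 3^3; at 4: 4^4 = 256; next = 255
base 4: 255 = 3·4^3 + 3·4^2 + 3·4 + 3; at 5: 3·5^3 + 3·5^2 + 3·5 + 3 = 468; next = 467
base 5: 467 = 3·5^3 + 3·5^2 + 3·5 + 2; at 6: 3·6^3 + 3·6^2 + 3·6 + 2 = 776; next = 775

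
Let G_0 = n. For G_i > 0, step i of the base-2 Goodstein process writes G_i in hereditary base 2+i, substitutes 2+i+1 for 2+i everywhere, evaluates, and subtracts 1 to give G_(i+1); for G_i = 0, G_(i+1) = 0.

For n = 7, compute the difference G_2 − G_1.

(0) 7|_2 = 2^2 + 2 + 1 ↦ 3^3 + 3 + 1|_3 = 31 ⇒ 30
(1) 30|_3 = 3^3 + 3 ↦ 4^4 + 4|_4 = 260 ⇒ 259

229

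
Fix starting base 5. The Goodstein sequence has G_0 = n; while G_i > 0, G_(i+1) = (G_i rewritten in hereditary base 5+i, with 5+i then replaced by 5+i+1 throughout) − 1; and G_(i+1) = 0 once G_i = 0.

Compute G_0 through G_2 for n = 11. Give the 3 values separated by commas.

11 —HB5→ 2·5 + 1 —bump→ 2·6 + 1 = 13 —(−1)→ 12
12 —HB6→ 2·6 —bump→ 2·7 = 14 —(−1)→ 13

11, 12, 13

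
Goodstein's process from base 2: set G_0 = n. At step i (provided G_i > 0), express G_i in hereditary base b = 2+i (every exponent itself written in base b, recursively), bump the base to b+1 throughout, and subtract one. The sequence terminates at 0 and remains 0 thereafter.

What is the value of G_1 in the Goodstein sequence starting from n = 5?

27

5 —HB2→ 2^2 + 1 —bump→ 3^3 + 1 = 28 —(−1)→ 27
27 —HB3→ 3^3 —bump→ 4^4 = 256 —(−1)→ 255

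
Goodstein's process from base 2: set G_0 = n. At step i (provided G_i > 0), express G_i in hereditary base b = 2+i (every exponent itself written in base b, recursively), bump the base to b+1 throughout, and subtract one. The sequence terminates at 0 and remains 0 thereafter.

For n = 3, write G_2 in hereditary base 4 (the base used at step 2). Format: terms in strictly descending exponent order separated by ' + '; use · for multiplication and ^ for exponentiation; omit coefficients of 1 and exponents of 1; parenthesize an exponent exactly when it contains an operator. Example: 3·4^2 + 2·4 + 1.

G_0=3  [base 2] 2 + 1  →[2↦3]→  3 + 1 = 4  −1 ⇒ G_1=3
G_1=3  [base 3] 3  →[3↦4]→  4 = 4  −1 ⇒ G_2=3
G_2=3  [base 4] 3  →[4↦5]→  3 = 3  −1 ⇒ G_3=2

3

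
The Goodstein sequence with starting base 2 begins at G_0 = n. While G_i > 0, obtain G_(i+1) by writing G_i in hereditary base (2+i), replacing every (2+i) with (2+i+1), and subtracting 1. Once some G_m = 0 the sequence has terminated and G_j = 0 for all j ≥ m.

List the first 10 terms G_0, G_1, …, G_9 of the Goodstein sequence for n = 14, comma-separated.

(0) 14|_2 = 2^(2 + 1) + 2^2 + 2 ↦ 3^(3 + 1) + 3^3 + 3|_3 = 111 ⇒ 110
(1) 110|_3 = 3^(3 + 1) + 3^3 + 2 ↦ 4^(4 + 1) + 4^4 + 2|_4 = 1282 ⇒ 1281
(2) 1281|_4 = 4^(4 + 1) + 4^4 + 1 ↦ 5^(5 + 1) + 5^5 + 1|_5 = 18751 ⇒ 18750
(3) 18750|_5 = 5^(5 + 1) + 5^5 ↦ 6^(6 + 1) + 6^6|_6 = 326592 ⇒ 326591
(4) 326591|_6 = 6^(6 + 1) + 5·6^5 + 5·6^4 + 5·6^3 + 5·6^2 + 5·6 + 5 ↦ 7^(7 + 1) + 5·7^5 + 5·7^4 + 5·7^3 + 5·7^2 + 5·7 + 5|_7 = 5862841 ⇒ 5862840
(5) 5862840|_7 = 7^(7 + 1) + 5·7^5 + 5·7^4 + 5·7^3 + 5·7^2 + 5·7 + 4 ↦ 8^(8 + 1) + 5·8^5 + 5·8^4 + 5·8^3 + 5·8^2 + 5·8 + 4|_8 = 134404972 ⇒ 134404971
(6) 134404971|_8 = 8^(8 + 1) + 5·8^5 + 5·8^4 + 5·8^3 + 5·8^2 + 5·8 + 3 ↦ 9^(9 + 1) + 5·9^5 + 5·9^4 + 5·9^3 + 5·9^2 + 5·9 + 3|_9 = 3487116549 ⇒ 3487116548
(7) 3487116548|_9 = 9^(9 + 1) + 5·9^5 + 5·9^4 + 5·9^3 + 5·9^2 + 5·9 + 2 ↦ 10^(10 + 1) + 5·10^5 + 5·10^4 + 5·10^3 + 5·10^2 + 5·10 + 2|_10 = 100000555552 ⇒ 100000555551
(8) 100000555551|_10 = 10^(10 + 1) + 5·10^5 + 5·10^4 + 5·10^3 + 5·10^2 + 5·10 + 1 ↦ 11^(11 + 1) + 5·11^5 + 5·11^4 + 5·11^3 + 5·11^2 + 5·11 + 1|_11 = 3138429262497 ⇒ 3138429262496

14, 110, 1281, 18750, 326591, 5862840, 134404971, 3487116548, 100000555551, 3138429262496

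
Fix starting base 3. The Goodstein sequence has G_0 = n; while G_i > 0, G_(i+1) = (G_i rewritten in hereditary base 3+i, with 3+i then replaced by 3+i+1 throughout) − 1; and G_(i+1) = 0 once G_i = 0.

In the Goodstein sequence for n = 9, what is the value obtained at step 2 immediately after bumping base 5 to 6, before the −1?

20

step 0: 9 = 3^2; sub 4 for 3: 4^2; = 16; G_1 = 16−1 = 15
step 1: 15 = 3·4 + 3; sub 5 for 4: 3·5 + 3; = 18; G_2 = 18−1 = 17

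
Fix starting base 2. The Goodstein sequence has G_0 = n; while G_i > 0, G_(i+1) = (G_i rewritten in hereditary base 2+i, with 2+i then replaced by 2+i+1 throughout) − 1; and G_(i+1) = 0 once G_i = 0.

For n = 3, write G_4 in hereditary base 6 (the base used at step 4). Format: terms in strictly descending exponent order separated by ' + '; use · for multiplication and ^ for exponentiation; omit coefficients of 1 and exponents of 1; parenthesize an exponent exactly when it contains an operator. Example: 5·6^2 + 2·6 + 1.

base 2: 3 = 2 + 1; at 3: 3 + 1 = 4; next = 3
base 3: 3 = 3; at 4: 4 = 4; next = 3
base 4: 3 = 3; at 5: 3 = 3; next = 2
base 5: 2 = 2; at 6: 2 = 2; next = 1
base 6: 1 = 1; at 7: 1 = 1; next = 0

1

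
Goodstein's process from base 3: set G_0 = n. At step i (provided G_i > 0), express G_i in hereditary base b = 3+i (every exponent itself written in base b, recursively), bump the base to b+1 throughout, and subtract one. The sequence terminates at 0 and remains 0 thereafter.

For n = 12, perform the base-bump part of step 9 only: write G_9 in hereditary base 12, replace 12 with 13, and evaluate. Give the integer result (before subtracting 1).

G_0=12  [base 3] 3^2 + 3  →[3↦4]→  4^2 + 4 = 20  −1 ⇒ G_1=19
G_1=19  [base 4] 4^2 + 3  →[4↦5]→  5^2 + 3 = 28  −1 ⇒ G_2=27
G_2=27  [base 5] 5^2 + 2  →[5↦6]→  6^2 + 2 = 38  −1 ⇒ G_3=37
G_3=37  [base 6] 6^2 + 1  →[6↦7]→  7^2 + 1 = 50  −1 ⇒ G_4=49
G_4=49  [base 7] 7^2  →[7↦8]→  8^2 = 64  −1 ⇒ G_5=63
G_5=63  [base 8] 7·8 + 7  →[8↦9]→  7·9 + 7 = 70  −1 ⇒ G_6=69
G_6=69  [base 9] 7·9 + 6  →[9↦10]→  7·10 + 6 = 76  −1 ⇒ G_7=75
G_7=75  [base 10] 7·10 + 5  →[10↦11]→  7·11 + 5 = 82  −1 ⇒ G_8=81
G_8=81  [base 11] 7·11 + 4  →[11↦12]→  7·12 + 4 = 88  −1 ⇒ G_9=87

94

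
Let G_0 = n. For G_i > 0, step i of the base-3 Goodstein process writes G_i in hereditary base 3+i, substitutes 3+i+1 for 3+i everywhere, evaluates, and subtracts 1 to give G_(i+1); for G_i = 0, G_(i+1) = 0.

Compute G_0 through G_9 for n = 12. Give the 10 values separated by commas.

i=0: 12 = 3^2 + 3 (b=3); 3→4: 4^2 + 4 = 20; 20−1 = 19
i=1: 19 = 4^2 + 3 (b=4); 4→5: 5^2 + 3 = 28; 28−1 = 27
i=2: 27 = 5^2 + 2 (b=5); 5→6: 6^2 + 2 = 38; 38−1 = 37
i=3: 37 = 6^2 + 1 (b=6); 6→7: 7^2 + 1 = 50; 50−1 = 49
i=4: 49 = 7^2 (b=7); 7→8: 8^2 = 64; 64−1 = 63
i=5: 63 = 7·8 + 7 (b=8); 8→9: 7·9 + 7 = 70; 70−1 = 69
i=6: 69 = 7·9 + 6 (b=9); 9→10: 7·10 + 6 = 76; 76−1 = 75
i=7: 75 = 7·10 + 5 (b=10); 10→11: 7·11 + 5 = 82; 82−1 = 81
i=8: 81 = 7·11 + 4 (b=11); 11→12: 7·12 + 4 = 88; 88−1 = 87

12, 19, 27, 37, 49, 63, 69, 75, 81, 87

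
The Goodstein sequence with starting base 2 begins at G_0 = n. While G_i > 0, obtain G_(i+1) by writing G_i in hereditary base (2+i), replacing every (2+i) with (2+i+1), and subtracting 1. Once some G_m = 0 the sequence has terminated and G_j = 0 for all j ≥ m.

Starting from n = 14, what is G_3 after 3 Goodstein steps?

18750

(0) 14|_2 = 2^(2 + 1) + 2^2 + 2 ↦ 3^(3 + 1) + 3^3 + 3|_3 = 111 ⇒ 110
(1) 110|_3 = 3^(3 + 1) + 3^3 + 2 ↦ 4^(4 + 1) + 4^4 + 2|_4 = 1282 ⇒ 1281
(2) 1281|_4 = 4^(4 + 1) + 4^4 + 1 ↦ 5^(5 + 1) + 5^5 + 1|_5 = 18751 ⇒ 18750
(3) 18750|_5 = 5^(5 + 1) + 5^5 ↦ 6^(6 + 1) + 6^6|_6 = 326592 ⇒ 326591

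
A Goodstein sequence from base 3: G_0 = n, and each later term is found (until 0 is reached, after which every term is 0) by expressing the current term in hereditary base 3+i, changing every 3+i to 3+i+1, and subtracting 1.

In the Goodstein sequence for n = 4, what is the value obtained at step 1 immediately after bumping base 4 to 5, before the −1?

G_0=4  [base 3] 3 + 1  →[3↦4]→  4 + 1 = 5  −1 ⇒ G_1=4
G_1=4  [base 4] 4  →[4↦5]→  5 = 5  −1 ⇒ G_2=4

5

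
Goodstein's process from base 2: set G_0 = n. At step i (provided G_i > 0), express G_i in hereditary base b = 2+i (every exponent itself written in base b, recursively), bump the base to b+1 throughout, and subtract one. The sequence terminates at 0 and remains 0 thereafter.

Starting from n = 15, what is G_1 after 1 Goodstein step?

G_0=15  [base 2] 2^(2 + 1) + 2^2 + 2 + 1  →[2↦3]→  3^(3 + 1) + 3^3 + 3 + 1 = 112  −1 ⇒ G_1=111
G_1=111  [base 3] 3^(3 + 1) + 3^3 + 3  →[3↦4]→  4^(4 + 1) + 4^4 + 4 = 1284  −1 ⇒ G_2=1283

111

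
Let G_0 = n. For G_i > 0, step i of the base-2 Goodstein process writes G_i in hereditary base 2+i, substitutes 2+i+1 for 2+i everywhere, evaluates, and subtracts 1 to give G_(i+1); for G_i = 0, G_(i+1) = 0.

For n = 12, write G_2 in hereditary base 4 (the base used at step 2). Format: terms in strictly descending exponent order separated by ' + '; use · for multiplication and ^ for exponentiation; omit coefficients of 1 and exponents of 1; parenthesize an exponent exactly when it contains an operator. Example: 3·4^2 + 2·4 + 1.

4^(4 + 1) + 2·4^2 + 2·4 + 1

[0] 12 ≡ 2^(2 + 1) + 2^2 (base 2). Lift 3: 108. −1: 107.
[1] 107 ≡ 3^(3 + 1) + 2·3^2 + 2·3 + 2 (base 3). Lift 4: 1066. −1: 1065.
[2] 1065 ≡ 4^(4 + 1) + 2·4^2 + 2·4 + 1 (base 4). Lift 5: 15686. −1: 15685.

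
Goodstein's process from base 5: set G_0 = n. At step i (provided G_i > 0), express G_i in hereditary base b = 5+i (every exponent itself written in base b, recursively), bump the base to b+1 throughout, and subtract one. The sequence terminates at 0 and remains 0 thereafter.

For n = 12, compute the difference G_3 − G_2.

1

12 —HB5→ 2·5 + 2 —bump→ 2·6 + 2 = 14 —(−1)→ 13
13 —HB6→ 2·6 + 1 —bump→ 2·7 + 1 = 15 —(−1)→ 14
14 —HB7→ 2·7 —bump→ 2·8 = 16 —(−1)→ 15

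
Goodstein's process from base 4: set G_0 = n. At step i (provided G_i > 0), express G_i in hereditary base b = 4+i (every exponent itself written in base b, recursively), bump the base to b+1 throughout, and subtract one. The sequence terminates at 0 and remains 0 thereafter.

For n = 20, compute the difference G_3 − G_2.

12

base 4: 20 = 4^2 + 4; at 5: 5^2 + 5 = 30; next = 29
base 5: 29 = 5^2 + 4; at 6: 6^2 + 4 = 40; next = 39
base 6: 39 = 6^2 + 3; at 7: 7^2 + 3 = 52; next = 51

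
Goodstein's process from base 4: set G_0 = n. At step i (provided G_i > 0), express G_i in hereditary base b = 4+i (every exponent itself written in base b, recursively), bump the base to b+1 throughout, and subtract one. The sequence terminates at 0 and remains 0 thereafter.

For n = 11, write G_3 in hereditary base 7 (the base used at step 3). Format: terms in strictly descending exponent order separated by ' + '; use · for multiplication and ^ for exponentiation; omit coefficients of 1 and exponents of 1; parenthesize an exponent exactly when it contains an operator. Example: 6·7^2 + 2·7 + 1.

2·7

i=0: 11 = 2·4 + 3 (b=4); 4→5: 2·5 + 3 = 13; 13−1 = 12
i=1: 12 = 2·5 + 2 (b=5); 5→6: 2·6 + 2 = 14; 14−1 = 13
i=2: 13 = 2·6 + 1 (b=6); 6→7: 2·7 + 1 = 15; 15−1 = 14
i=3: 14 = 2·7 (b=7); 7→8: 2·8 = 16; 16−1 = 15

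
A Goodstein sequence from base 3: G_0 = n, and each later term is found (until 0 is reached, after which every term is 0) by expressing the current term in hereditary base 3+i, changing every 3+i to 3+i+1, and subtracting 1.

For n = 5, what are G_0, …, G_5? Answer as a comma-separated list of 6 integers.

5, 5, 5, 5, 4, 3

G_0 = 5. HB_3(5) = 3 + 2. Bump = 6. G_1 = 5.
G_1 = 5. HB_4(5) = 4 + 1. Bump = 6. G_2 = 5.
G_2 = 5. HB_5(5) = 5. Bump = 6. G_3 = 5.
G_3 = 5. HB_6(5) = 5. Bump = 5. G_4 = 4.
G_4 = 4. HB_7(4) = 4. Bump = 4. G_5 = 3.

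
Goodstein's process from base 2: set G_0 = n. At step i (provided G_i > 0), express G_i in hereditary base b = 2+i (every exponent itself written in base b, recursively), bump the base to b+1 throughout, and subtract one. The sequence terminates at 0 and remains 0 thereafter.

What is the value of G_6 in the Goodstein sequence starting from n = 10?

84073323

[0] 10 ≡ 2^(2 + 1) + 2 (base 2). Lift 3: 84. −1: 83.
[1] 83 ≡ 3^(3 + 1) + 2 (base 3). Lift 4: 1026. −1: 1025.
[2] 1025 ≡ 4^(4 + 1) + 1 (base 4). Lift 5: 15626. −1: 15625.
[3] 15625 ≡ 5^(5 + 1) (base 5). Lift 6: 279936. −1: 279935.
[4] 279935 ≡ 5·6^6 + 5·6^5 + 5·6^4 + 5·6^3 + 5·6^2 + 5·6 + 5 (base 6). Lift 7: 4215755. −1: 4215754.
[5] 4215754 ≡ 5·7^7 + 5·7^5 + 5·7^4 + 5·7^3 + 5·7^2 + 5·7 + 4 (base 7). Lift 8: 84073324. −1: 84073323.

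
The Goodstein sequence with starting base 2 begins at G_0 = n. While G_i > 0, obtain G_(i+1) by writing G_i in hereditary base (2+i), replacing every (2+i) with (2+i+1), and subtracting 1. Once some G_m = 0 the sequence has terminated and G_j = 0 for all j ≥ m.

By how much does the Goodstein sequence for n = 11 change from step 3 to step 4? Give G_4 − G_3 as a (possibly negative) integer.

264310

step 0: 11 = 2^(2 + 1) + 2 + 1; sub 3 for 2: 3^(3 + 1) + 3 + 1; = 85; G_1 = 85−1 = 84
step 1: 84 = 3^(3 + 1) + 3; sub 4 for 3: 4^(4 + 1) + 4; = 1028; G_2 = 1028−1 = 1027
step 2: 1027 = 4^(4 + 1) + 3; sub 5 for 4: 5^(5 + 1) + 3; = 15628; G_3 = 15628−1 = 15627
step 3: 15627 = 5^(5 + 1) + 2; sub 6 for 5: 6^(6 + 1) + 2; = 279938; G_4 = 279938−1 = 279937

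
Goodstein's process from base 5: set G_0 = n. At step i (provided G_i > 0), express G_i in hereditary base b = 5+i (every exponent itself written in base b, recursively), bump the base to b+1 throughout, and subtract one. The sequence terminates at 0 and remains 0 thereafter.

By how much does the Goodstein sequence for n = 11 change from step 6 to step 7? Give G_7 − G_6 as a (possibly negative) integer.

G_0=11  [base 5] 2·5 + 1  →[5↦6]→  2·6 + 1 = 13  −1 ⇒ G_1=12
G_1=12  [base 6] 2·6  →[6↦7]→  2·7 = 14  −1 ⇒ G_2=13
G_2=13  [base 7] 7 + 6  →[7↦8]→  8 + 6 = 14  −1 ⇒ G_3=13
G_3=13  [base 8] 8 + 5  →[8↦9]→  9 + 5 = 14  −1 ⇒ G_4=13
G_4=13  [base 9] 9 + 4  →[9↦10]→  10 + 4 = 14  −1 ⇒ G_5=13
G_5=13  [base 10] 10 + 3  →[10↦11]→  11 + 3 = 14  −1 ⇒ G_6=13
G_6=13  [base 11] 11 + 2  →[11↦12]→  12 + 2 = 14  −1 ⇒ G_7=13

0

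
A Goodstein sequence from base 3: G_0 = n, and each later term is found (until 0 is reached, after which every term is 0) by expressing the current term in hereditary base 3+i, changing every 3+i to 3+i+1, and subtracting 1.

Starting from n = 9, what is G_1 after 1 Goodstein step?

step 0: 9 = 3^2; sub 4 for 3: 4^2; = 16; G_1 = 16−1 = 15
step 1: 15 = 3·4 + 3; sub 5 for 4: 3·5 + 3; = 18; G_2 = 18−1 = 17

15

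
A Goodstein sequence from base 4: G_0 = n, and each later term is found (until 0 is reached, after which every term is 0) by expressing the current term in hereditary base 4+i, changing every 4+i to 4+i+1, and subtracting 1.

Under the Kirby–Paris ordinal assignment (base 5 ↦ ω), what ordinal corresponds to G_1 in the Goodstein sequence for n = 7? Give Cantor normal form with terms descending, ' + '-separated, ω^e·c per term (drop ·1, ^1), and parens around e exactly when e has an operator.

step 0: 7 = 4 + 3; sub 5 for 4: 5 + 3; = 8; G_1 = 8−1 = 7
step 1: 7 = 5 + 2; sub 6 for 5: 6 + 2; = 8; G_2 = 8−1 = 7

ω + 2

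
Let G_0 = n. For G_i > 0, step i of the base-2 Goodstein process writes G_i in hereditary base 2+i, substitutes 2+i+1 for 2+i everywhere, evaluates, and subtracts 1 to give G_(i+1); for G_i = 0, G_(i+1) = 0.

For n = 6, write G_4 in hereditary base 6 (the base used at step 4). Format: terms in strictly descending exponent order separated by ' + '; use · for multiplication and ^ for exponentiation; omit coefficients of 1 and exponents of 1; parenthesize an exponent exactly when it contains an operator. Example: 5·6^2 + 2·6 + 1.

5·6^5 + 5·6^4 + 5·6^3 + 5·6^2 + 5·6 + 5

G_0=6  [base 2] 2^2 + 2  →[2↦3]→  3^3 + 3 = 30  −1 ⇒ G_1=29
G_1=29  [base 3] 3^3 + 2  →[3↦4]→  4^4 + 2 = 258  −1 ⇒ G_2=257
G_2=257  [base 4] 4^4 + 1  →[4↦5]→  5^5 + 1 = 3126  −1 ⇒ G_3=3125
G_3=3125  [base 5] 5^5  →[5↦6]→  6^6 = 46656  −1 ⇒ G_4=46655
G_4=46655  [base 6] 5·6^5 + 5·6^4 + 5·6^3 + 5·6^2 + 5·6 + 5  →[6↦7]→  5·7^5 + 5·7^4 + 5·7^3 + 5·7^2 + 5·7 + 5 = 98040  −1 ⇒ G_5=98039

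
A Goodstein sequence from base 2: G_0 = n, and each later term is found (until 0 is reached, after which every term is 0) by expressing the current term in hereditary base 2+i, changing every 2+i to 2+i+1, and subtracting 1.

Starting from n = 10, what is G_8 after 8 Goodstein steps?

50000555551

G_0 = 10. HB_2(10) = 2^(2 + 1) + 2. Bump = 84. G_1 = 83.
G_1 = 83. HB_3(83) = 3^(3 + 1) + 2. Bump = 1026. G_2 = 1025.
G_2 = 1025. HB_4(1025) = 4^(4 + 1) + 1. Bump = 15626. G_3 = 15625.
G_3 = 15625. HB_5(15625) = 5^(5 + 1). Bump = 279936. G_4 = 279935.
G_4 = 279935. HB_6(279935) = 5·6^6 + 5·6^5 + 5·6^4 + 5·6^3 + 5·6^2 + 5·6 + 5. Bump = 4215755. G_5 = 4215754.
G_5 = 4215754. HB_7(4215754) = 5·7^7 + 5·7^5 + 5·7^4 + 5·7^3 + 5·7^2 + 5·7 + 4. Bump = 84073324. G_6 = 84073323.
G_6 = 84073323. HB_8(84073323) = 5·8^8 + 5·8^5 + 5·8^4 + 5·8^3 + 5·8^2 + 5·8 + 3. Bump = 1937434593. G_7 = 1937434592.
G_7 = 1937434592. HB_9(1937434592) = 5·9^9 + 5·9^5 + 5·9^4 + 5·9^3 + 5·9^2 + 5·9 + 2. Bump = 50000555552. G_8 = 50000555551.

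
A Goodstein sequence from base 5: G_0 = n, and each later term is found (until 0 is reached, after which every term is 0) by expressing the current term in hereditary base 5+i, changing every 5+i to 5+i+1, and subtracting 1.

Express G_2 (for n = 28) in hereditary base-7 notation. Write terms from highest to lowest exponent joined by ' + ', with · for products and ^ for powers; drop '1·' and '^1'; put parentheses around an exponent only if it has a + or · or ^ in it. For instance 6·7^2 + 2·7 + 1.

7^2 + 1

base 5: 28 = 5^2 + 3; at 6: 6^2 + 3 = 39; next = 38
base 6: 38 = 6^2 + 2; at 7: 7^2 + 2 = 51; next = 50
base 7: 50 = 7^2 + 1; at 8: 8^2 + 1 = 65; next = 64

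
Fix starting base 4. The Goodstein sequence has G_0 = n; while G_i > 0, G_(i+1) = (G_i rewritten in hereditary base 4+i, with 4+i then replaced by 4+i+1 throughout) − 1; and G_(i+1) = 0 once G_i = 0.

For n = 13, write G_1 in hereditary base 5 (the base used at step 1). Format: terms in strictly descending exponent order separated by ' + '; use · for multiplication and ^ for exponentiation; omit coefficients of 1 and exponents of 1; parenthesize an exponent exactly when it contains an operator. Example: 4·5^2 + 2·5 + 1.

G_0=13  [base 4] 3·4 + 1  →[4↦5]→  3·5 + 1 = 16  −1 ⇒ G_1=15
G_1=15  [base 5] 3·5  →[5↦6]→  3·6 = 18  −1 ⇒ G_2=17

3·5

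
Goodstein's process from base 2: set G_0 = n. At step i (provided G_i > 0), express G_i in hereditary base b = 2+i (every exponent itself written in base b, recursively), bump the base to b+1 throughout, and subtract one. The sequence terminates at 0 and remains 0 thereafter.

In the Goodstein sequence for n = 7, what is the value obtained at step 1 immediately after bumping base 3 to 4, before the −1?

7 —HB2→ 2^2 + 2 + 1 —bump→ 3^3 + 3 + 1 = 31 —(−1)→ 30
30 —HB3→ 3^3 + 3 —bump→ 4^4 + 4 = 260 —(−1)→ 259

260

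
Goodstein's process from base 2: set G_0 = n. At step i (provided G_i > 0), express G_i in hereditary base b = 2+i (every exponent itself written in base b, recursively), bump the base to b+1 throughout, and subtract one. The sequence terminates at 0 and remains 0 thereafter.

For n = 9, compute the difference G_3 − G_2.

8819

G_0=9  [base 2] 2^(2 + 1) + 1  →[2↦3]→  3^(3 + 1) + 1 = 82  −1 ⇒ G_1=81
G_1=81  [base 3] 3^(3 + 1)  →[3↦4]→  4^(4 + 1) = 1024  −1 ⇒ G_2=1023
G_2=1023  [base 4] 3·4^4 + 3·4^3 + 3·4^2 + 3·4 + 3  →[4↦5]→  3·5^5 + 3·5^3 + 3·5^2 + 3·5 + 3 = 9843  −1 ⇒ G_3=9842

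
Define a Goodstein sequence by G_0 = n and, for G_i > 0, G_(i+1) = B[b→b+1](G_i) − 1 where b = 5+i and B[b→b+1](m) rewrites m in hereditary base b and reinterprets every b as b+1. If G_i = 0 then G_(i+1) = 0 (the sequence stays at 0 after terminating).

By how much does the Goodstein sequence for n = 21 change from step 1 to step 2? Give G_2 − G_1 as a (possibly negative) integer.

(0) 21|_5 = 4·5 + 1 ↦ 4·6 + 1|_6 = 25 ⇒ 24
(1) 24|_6 = 4·6 ↦ 4·7|_7 = 28 ⇒ 27

3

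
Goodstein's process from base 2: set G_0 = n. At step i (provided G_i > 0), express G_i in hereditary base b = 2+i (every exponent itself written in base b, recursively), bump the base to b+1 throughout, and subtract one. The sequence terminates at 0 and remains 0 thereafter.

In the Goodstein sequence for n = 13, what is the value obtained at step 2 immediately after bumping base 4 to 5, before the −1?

i=0: 13 = 2^(2 + 1) + 2^2 + 1 (b=2); 2→3: 3^(3 + 1) + 3^3 + 1 = 109; 109−1 = 108
i=1: 108 = 3^(3 + 1) + 3^3 (b=3); 3→4: 4^(4 + 1) + 4^4 = 1280; 1280−1 = 1279
i=2: 1279 = 4^(4 + 1) + 3·4^3 + 3·4^2 + 3·4 + 3 (b=4); 4→5: 5^(5 + 1) + 3·5^3 + 3·5^2 + 3·5 + 3 = 16093; 16093−1 = 16092

16093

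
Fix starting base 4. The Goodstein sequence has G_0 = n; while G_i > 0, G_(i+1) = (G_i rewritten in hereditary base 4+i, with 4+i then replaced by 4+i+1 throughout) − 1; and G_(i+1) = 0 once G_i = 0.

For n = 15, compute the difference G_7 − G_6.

1

step 0: 15 = 3·4 + 3; sub 5 for 4: 3·5 + 3; = 18; G_1 = 18−1 = 17
step 1: 17 = 3·5 + 2; sub 6 for 5: 3·6 + 2; = 20; G_2 = 20−1 = 19
step 2: 19 = 3·6 + 1; sub 7 for 6: 3·7 + 1; = 22; G_3 = 22−1 = 21
step 3: 21 = 3·7; sub 8 for 7: 3·8; = 24; G_4 = 24−1 = 23
step 4: 23 = 2·8 + 7; sub 9 for 8: 2·9 + 7; = 25; G_5 = 25−1 = 24
step 5: 24 = 2·9 + 6; sub 10 for 9: 2·10 + 6; = 26; G_6 = 26−1 = 25
step 6: 25 = 2·10 + 5; sub 11 for 10: 2·11 + 5; = 27; G_7 = 27−1 = 26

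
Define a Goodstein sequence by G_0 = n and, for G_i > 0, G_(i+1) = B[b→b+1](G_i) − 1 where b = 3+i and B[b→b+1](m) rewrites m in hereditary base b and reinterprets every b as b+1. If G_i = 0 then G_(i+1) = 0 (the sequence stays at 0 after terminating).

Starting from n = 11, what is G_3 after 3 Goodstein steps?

i=0: 11 = 3^2 + 2 (b=3); 3→4: 4^2 + 2 = 18; 18−1 = 17
i=1: 17 = 4^2 + 1 (b=4); 4→5: 5^2 + 1 = 26; 26−1 = 25
i=2: 25 = 5^2 (b=5); 5→6: 6^2 = 36; 36−1 = 35
i=3: 35 = 5·6 + 5 (b=6); 6→7: 5·7 + 5 = 40; 40−1 = 39

35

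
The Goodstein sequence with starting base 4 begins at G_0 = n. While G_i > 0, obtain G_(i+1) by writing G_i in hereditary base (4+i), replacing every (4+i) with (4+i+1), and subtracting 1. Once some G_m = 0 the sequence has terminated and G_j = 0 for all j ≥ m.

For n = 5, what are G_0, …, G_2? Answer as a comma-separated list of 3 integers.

G_0 = 5. HB_4(5) = 4 + 1. Bump = 6. G_1 = 5.
G_1 = 5. HB_5(5) = 5. Bump = 6. G_2 = 5.

5, 5, 5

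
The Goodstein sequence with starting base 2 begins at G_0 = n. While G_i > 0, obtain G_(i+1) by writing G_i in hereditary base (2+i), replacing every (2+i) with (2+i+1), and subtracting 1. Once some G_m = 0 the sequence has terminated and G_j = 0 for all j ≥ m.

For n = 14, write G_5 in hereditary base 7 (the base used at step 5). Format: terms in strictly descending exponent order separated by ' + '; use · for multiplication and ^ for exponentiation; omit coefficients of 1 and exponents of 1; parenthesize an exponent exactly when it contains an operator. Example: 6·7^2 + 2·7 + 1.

7^(7 + 1) + 5·7^5 + 5·7^4 + 5·7^3 + 5·7^2 + 5·7 + 4

14 —HB2→ 2^(2 + 1) + 2^2 + 2 —bump→ 3^(3 + 1) + 3^3 + 3 = 111 —(−1)→ 110
110 —HB3→ 3^(3 + 1) + 3^3 + 2 —bump→ 4^(4 + 1) + 4^4 + 2 = 1282 —(−1)→ 1281
1281 —HB4→ 4^(4 + 1) + 4^4 + 1 —bump→ 5^(5 + 1) + 5^5 + 1 = 18751 —(−1)→ 18750
18750 —HB5→ 5^(5 + 1) + 5^5 —bump→ 6^(6 + 1) + 6^6 = 326592 —(−1)→ 326591
326591 —HB6→ 6^(6 + 1) + 5·6^5 + 5·6^4 + 5·6^3 + 5·6^2 + 5·6 + 5 —bump→ 7^(7 + 1) + 5·7^5 + 5·7^4 + 5·7^3 + 5·7^2 + 5·7 + 5 = 5862841 —(−1)→ 5862840
5862840 —HB7→ 7^(7 + 1) + 5·7^5 + 5·7^4 + 5·7^3 + 5·7^2 + 5·7 + 4 —bump→ 8^(8 + 1) + 5·8^5 + 5·8^4 + 5·8^3 + 5·8^2 + 5·8 + 4 = 134404972 —(−1)→ 134404971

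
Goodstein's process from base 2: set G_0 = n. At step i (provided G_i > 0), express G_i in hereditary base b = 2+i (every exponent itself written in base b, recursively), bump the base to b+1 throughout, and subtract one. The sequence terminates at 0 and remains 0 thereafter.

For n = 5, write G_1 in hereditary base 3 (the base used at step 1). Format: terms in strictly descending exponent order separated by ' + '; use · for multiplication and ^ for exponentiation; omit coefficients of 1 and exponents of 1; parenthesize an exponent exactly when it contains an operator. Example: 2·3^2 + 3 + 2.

G_0 = 5. HB_2(5) = 2^2 + 1. Bump = 28. G_1 = 27.
G_1 = 27. HB_3(27) = 3^3. Bump = 256. G_2 = 255.

3^3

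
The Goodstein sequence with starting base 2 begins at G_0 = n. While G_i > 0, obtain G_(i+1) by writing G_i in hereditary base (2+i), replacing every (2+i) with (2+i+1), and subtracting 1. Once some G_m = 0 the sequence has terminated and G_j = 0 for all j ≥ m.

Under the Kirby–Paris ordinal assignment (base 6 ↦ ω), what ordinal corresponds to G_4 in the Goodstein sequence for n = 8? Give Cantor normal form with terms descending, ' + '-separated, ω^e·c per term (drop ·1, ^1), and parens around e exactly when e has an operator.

ω^ω·2 + ω^2·2 + ω + 5

8 —HB2→ 2^(2 + 1) —bump→ 3^(3 + 1) = 81 —(−1)→ 80
80 —HB3→ 2·3^3 + 2·3^2 + 2·3 + 2 —bump→ 2·4^4 + 2·4^2 + 2·4 + 2 = 554 —(−1)→ 553
553 —HB4→ 2·4^4 + 2·4^2 + 2·4 + 1 —bump→ 2·5^5 + 2·5^2 + 2·5 + 1 = 6311 —(−1)→ 6310
6310 —HB5→ 2·5^5 + 2·5^2 + 2·5 —bump→ 2·6^6 + 2·6^2 + 2·6 = 93396 —(−1)→ 93395
93395 —HB6→ 2·6^6 + 2·6^2 + 6 + 5 —bump→ 2·7^7 + 2·7^2 + 7 + 5 = 1647196 —(−1)→ 1647195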